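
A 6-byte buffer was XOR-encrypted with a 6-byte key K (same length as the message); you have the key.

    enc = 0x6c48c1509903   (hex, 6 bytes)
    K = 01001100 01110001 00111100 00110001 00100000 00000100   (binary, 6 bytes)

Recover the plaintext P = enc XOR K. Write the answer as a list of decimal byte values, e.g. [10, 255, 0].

[32, 57, 253, 97, 185, 7]

XOR is its own inverse, so applying the key byte-wise gives the result directly.
108 XOR  76 =  32
 72 XOR 113 =  57
193 XOR  60 = 253
 80 XOR  49 =  97
153 XOR  32 = 185
  3 XOR   4 =   7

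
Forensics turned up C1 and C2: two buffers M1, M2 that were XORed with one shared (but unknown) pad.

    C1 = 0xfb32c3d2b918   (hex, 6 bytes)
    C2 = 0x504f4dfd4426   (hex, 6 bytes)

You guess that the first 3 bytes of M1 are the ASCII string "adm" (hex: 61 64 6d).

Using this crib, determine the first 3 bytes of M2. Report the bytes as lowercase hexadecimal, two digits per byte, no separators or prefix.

ca19e3

First, C1 ⊕ C2 = (M1 ⊕ K) ⊕ (M2 ⊕ K) = M1 ⊕ M2, so the key drops out. Then M2 = (M1 ⊕ M2) ⊕ M1 over the first 3 bytes.
byte 0: (fb XOR 50) XOR 61 = ab XOR 61 = ca
byte 1: (32 XOR 4f) XOR 64 = 7d XOR 64 = 19
byte 2: (c3 XOR 4d) XOR 6d = 8e XOR 6d = e3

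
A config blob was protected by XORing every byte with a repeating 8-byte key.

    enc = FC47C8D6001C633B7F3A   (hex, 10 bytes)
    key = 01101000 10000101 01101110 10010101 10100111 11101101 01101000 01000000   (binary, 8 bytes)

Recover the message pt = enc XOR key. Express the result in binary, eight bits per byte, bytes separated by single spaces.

The 8-byte key repeats, so the effective keystream is 68 85 6e 95 a7 ed 68 40 68 85.
byte 0: 252 XOR 104 = 148
byte 1:  71 XOR 133 = 194
byte 2: 200 XOR 110 = 166
byte 3: 214 XOR 149 =  67
byte 4:   0 XOR 167 = 167
byte 5:  28 XOR 237 = 241
byte 6:  99 XOR 104 =  11
byte 7:  59 XOR  64 = 123
byte 8: 127 XOR 104 =  23
byte 9:  58 XOR 133 = 191

10010100 11000010 10100110 01000011 10100111 11110001 00001011 01111011 00010111 10111111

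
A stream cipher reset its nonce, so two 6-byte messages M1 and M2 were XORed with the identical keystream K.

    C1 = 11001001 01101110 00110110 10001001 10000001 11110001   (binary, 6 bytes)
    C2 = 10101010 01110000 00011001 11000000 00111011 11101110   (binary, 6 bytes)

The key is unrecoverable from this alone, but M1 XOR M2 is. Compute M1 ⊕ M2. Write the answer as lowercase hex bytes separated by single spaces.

C1 ⊕ C2 = (M1 ⊕ K) ⊕ (M2 ⊕ K) = M1 ⊕ M2 — the shared key cancels under XOR.
11001001 XOR 10101010 = 01100011
01101110 XOR 01110000 = 00011110
00110110 XOR 00011001 = 00101111
10001001 XOR 11000000 = 01001001
10000001 XOR 00111011 = 10111010
11110001 XOR 11101110 = 00011111

63 1e 2f 49 ba 1f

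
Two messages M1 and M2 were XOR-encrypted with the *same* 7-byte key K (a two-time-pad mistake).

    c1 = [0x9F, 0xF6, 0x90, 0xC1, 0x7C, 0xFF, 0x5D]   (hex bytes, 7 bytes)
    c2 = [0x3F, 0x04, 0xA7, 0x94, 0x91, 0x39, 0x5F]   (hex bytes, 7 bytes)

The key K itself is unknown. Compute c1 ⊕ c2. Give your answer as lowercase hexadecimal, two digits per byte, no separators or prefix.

a0f23755edc602

c1 ⊕ c2 = (M1 ⊕ K) ⊕ (M2 ⊕ K) = M1 ⊕ M2 — the shared key cancels under XOR.
159 ^  63 = 160
246 ^   4 = 242
144 ^ 167 =  55
193 ^ 148 =  85
124 ^ 145 = 237
255 ^  57 = 198
 93 ^  95 =   2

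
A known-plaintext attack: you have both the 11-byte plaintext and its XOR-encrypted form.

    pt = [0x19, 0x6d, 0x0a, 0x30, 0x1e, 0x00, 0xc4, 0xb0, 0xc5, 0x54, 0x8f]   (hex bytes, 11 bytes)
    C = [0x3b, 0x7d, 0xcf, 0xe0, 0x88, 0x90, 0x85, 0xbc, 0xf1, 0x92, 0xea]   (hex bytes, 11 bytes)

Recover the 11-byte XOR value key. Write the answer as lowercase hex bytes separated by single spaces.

22 10 c5 d0 96 90 41 0c 34 c6 65

Since C = pt ⊕ key, XORing both sides with pt gives key = pt ⊕ C.
19 ⊕ 3b = 22
6d ⊕ 7d = 10
0a ⊕ cf = c5
30 ⊕ e0 = d0
1e ⊕ 88 = 96
00 ⊕ 90 = 90
c4 ⊕ 85 = 41
b0 ⊕ bc = 0c
c5 ⊕ f1 = 34
54 ⊕ 92 = c6
8f ⊕ ea = 65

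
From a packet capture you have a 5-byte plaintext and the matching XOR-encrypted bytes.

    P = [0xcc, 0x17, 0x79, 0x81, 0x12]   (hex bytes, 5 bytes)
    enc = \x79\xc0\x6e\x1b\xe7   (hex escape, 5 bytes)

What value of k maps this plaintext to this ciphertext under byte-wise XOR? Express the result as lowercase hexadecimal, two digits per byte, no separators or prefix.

b5d7179af5

Since enc = P ⊕ k, XORing both sides with P gives k = P ⊕ enc.
cc ⊕ 79 = b5
17 ⊕ c0 = d7
79 ⊕ 6e = 17
81 ⊕ 1b = 9a
12 ⊕ e7 = f5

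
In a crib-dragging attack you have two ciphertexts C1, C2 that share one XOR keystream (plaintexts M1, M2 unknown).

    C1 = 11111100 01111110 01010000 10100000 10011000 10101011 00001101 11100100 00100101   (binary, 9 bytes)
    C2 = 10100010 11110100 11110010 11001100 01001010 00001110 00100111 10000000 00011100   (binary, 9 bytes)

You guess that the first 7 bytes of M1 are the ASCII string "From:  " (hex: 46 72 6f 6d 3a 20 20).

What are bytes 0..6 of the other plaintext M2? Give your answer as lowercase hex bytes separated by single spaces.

First, C1 ⊕ C2 = (M1 ⊕ K) ⊕ (M2 ⊕ K) = M1 ⊕ M2, so the key drops out. Then M2 = (M1 ⊕ M2) ⊕ M1 over the first 7 bytes.
byte 0: (fc ^ a2) ^ 46 = 5e ^ 46 = 18
byte 1: (7e ^ f4) ^ 72 = 8a ^ 72 = f8
byte 2: (50 ^ f2) ^ 6f = a2 ^ 6f = cd
byte 3: (a0 ^ cc) ^ 6d = 6c ^ 6d = 01
byte 4: (98 ^ 4a) ^ 3a = d2 ^ 3a = e8
byte 5: (ab ^ 0e) ^ 20 = a5 ^ 20 = 85
byte 6: (0d ^ 27) ^ 20 = 2a ^ 20 = 0a

18 f8 cd 01 e8 85 0a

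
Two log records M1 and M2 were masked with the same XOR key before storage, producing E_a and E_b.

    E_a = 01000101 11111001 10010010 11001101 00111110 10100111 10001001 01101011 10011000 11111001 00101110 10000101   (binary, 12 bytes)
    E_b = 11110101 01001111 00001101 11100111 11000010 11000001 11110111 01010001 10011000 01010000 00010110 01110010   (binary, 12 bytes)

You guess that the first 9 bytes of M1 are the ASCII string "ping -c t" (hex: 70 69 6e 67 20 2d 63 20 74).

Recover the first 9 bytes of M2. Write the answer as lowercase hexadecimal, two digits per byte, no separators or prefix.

First, E_a ⊕ E_b = (M1 ⊕ K) ⊕ (M2 ⊕ K) = M1 ⊕ M2, so the key drops out. Then M2 = (M1 ⊕ M2) ⊕ M1 over the first 9 bytes.
byte 0: (45 ⊕ f5) ⊕ 70 = b0 ⊕ 70 = c0
byte 1: (f9 ⊕ 4f) ⊕ 69 = b6 ⊕ 69 = df
byte 2: (92 ⊕ 0d) ⊕ 6e = 9f ⊕ 6e = f1
byte 3: (cd ⊕ e7) ⊕ 67 = 2a ⊕ 67 = 4d
byte 4: (3e ⊕ c2) ⊕ 20 = fc ⊕ 20 = dc
byte 5: (a7 ⊕ c1) ⊕ 2d = 66 ⊕ 2d = 4b
byte 6: (89 ⊕ f7) ⊕ 63 = 7e ⊕ 63 = 1d
byte 7: (6b ⊕ 51) ⊕ 20 = 3a ⊕ 20 = 1a
byte 8: (98 ⊕ 98) ⊕ 74 = 00 ⊕ 74 = 74

c0dff14ddc4b1d1a74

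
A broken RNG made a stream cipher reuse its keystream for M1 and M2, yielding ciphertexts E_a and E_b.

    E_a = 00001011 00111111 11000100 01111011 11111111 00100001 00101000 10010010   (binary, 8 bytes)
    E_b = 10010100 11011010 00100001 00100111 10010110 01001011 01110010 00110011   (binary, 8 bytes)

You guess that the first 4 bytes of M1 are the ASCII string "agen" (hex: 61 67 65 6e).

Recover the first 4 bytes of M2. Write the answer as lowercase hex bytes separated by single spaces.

fe 82 80 32

First, E_a ⊕ E_b = (M1 ⊕ K) ⊕ (M2 ⊕ K) = M1 ⊕ M2, so the key drops out. Then M2 = (M1 ⊕ M2) ⊕ M1 over the first 4 bytes.
byte 0: (0b xor 94) xor 61 = 9f xor 61 = fe
byte 1: (3f xor da) xor 67 = e5 xor 67 = 82
byte 2: (c4 xor 21) xor 65 = e5 xor 65 = 80
byte 3: (7b xor 27) xor 6e = 5c xor 6e = 32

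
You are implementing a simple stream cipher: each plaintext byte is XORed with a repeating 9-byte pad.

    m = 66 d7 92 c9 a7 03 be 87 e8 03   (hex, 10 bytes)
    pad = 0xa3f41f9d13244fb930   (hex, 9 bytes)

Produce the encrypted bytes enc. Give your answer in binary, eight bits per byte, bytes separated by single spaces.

11000101 00100011 10001101 01010100 10110100 00100111 11110001 00111110 11011000 10100000

The 9-byte key repeats, so the effective keystream is a3 f4 1f 9d 13 24 4f b9 30 a3.
byte 0: 66 ^ a3 = c5
byte 1: d7 ^ f4 = 23
byte 2: 92 ^ 1f = 8d
byte 3: c9 ^ 9d = 54
byte 4: a7 ^ 13 = b4
byte 5: 03 ^ 24 = 27
byte 6: be ^ 4f = f1
byte 7: 87 ^ b9 = 3e
byte 8: e8 ^ 30 = d8
byte 9: 03 ^ a3 = a0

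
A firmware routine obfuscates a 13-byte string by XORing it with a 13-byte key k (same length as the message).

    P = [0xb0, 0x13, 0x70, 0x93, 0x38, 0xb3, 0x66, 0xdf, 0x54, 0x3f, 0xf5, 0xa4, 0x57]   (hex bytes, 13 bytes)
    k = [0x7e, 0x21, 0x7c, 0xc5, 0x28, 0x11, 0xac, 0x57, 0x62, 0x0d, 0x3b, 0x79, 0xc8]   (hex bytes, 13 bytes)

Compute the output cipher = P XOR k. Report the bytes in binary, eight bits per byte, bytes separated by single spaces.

10110000 XOR 01111110 = 11001110
00010011 XOR 00100001 = 00110010
01110000 XOR 01111100 = 00001100
10010011 XOR 11000101 = 01010110
00111000 XOR 00101000 = 00010000
10110011 XOR 00010001 = 10100010
01100110 XOR 10101100 = 11001010
11011111 XOR 01010111 = 10001000
01010100 XOR 01100010 = 00110110
00111111 XOR 00001101 = 00110010
11110101 XOR 00111011 = 11001110
10100100 XOR 01111001 = 11011101
01010111 XOR 11001000 = 10011111

11001110 00110010 00001100 01010110 00010000 10100010 11001010 10001000 00110110 00110010 11001110 11011101 10011111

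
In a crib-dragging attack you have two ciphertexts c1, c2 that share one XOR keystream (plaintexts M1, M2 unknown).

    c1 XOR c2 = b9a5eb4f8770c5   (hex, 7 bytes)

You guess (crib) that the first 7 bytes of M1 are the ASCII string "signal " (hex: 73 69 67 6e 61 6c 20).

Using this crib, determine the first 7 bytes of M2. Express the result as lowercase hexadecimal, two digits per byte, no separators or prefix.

cacc8c21e61ce5

Since c1 ⊕ c2 = M1 ⊕ M2, XORing with the guessed M1 bytes yields the corresponding M2 bytes: M2 = (c1 ⊕ c2) ⊕ M1.
10111001 ^ 01110011 = 11001010
10100101 ^ 01101001 = 11001100
11101011 ^ 01100111 = 10001100
01001111 ^ 01101110 = 00100001
10000111 ^ 01100001 = 11100110
01110000 ^ 01101100 = 00011100
11000101 ^ 00100000 = 11100101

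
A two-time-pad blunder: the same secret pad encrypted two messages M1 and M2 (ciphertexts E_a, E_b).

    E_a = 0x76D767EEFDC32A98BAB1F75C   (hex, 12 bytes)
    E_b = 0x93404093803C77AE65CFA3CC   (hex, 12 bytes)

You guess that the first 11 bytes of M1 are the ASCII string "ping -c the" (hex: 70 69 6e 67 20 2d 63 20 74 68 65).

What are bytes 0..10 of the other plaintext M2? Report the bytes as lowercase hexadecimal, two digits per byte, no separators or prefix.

95fe491a5dd23e16ab1631

First, E_a ⊕ E_b = (M1 ⊕ K) ⊕ (M2 ⊕ K) = M1 ⊕ M2, so the key drops out. Then M2 = (M1 ⊕ M2) ⊕ M1 over the first 11 bytes.
byte 0: (76 xor 93) xor 70 = e5 xor 70 = 95
byte 1: (d7 xor 40) xor 69 = 97 xor 69 = fe
byte 2: (67 xor 40) xor 6e = 27 xor 6e = 49
byte 3: (ee xor 93) xor 67 = 7d xor 67 = 1a
byte 4: (fd xor 80) xor 20 = 7d xor 20 = 5d
byte 5: (c3 xor 3c) xor 2d = ff xor 2d = d2
byte 6: (2a xor 77) xor 63 = 5d xor 63 = 3e
byte 7: (98 xor ae) xor 20 = 36 xor 20 = 16
byte 8: (ba xor 65) xor 74 = df xor 74 = ab
byte 9: (b1 xor cf) xor 68 = 7e xor 68 = 16
byte 10: (f7 xor a3) xor 65 = 54 xor 65 = 31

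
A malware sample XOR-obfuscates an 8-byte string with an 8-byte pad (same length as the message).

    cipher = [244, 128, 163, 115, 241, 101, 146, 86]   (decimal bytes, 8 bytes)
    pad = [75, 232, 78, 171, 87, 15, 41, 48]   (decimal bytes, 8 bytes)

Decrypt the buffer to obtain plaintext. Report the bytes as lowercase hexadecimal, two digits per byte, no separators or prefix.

bf68edd8a66abb66

XOR is its own inverse, so applying the key byte-wise gives the result directly.
byte 0: 11110100 ^ 01001011 = 10111111
byte 1: 10000000 ^ 11101000 = 01101000
byte 2: 10100011 ^ 01001110 = 11101101
byte 3: 01110011 ^ 10101011 = 11011000
byte 4: 11110001 ^ 01010111 = 10100110
byte 5: 01100101 ^ 00001111 = 01101010
byte 6: 10010010 ^ 00101001 = 10111011
byte 7: 01010110 ^ 00110000 = 01100110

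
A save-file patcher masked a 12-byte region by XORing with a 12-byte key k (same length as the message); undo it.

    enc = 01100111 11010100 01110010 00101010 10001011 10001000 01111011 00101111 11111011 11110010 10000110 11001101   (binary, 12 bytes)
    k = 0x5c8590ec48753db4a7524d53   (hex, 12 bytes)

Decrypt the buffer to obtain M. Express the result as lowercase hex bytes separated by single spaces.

103 ^  92 =  59
212 ^ 133 =  81
114 ^ 144 = 226
 42 ^ 236 = 198
139 ^  72 = 195
136 ^ 117 = 253
123 ^  61 =  70
 47 ^ 180 = 155
251 ^ 167 =  92
242 ^  82 = 160
134 ^  77 = 203
205 ^  83 = 158

3b 51 e2 c6 c3 fd 46 9b 5c a0 cb 9e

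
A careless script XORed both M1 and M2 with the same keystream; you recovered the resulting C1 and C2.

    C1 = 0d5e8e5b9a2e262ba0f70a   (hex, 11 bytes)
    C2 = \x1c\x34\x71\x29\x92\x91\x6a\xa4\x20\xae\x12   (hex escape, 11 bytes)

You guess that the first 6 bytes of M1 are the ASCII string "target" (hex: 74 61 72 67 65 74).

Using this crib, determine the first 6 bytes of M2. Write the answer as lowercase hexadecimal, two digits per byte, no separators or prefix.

650b8d156dcb

First, C1 ⊕ C2 = (M1 ⊕ K) ⊕ (M2 ⊕ K) = M1 ⊕ M2, so the key drops out. Then M2 = (M1 ⊕ M2) ⊕ M1 over the first 6 bytes.
byte 0: (0d XOR 1c) XOR 74 = 11 XOR 74 = 65
byte 1: (5e XOR 34) XOR 61 = 6a XOR 61 = 0b
byte 2: (8e XOR 71) XOR 72 = ff XOR 72 = 8d
byte 3: (5b XOR 29) XOR 67 = 72 XOR 67 = 15
byte 4: (9a XOR 92) XOR 65 = 08 XOR 65 = 6d
byte 5: (2e XOR 91) XOR 74 = bf XOR 74 = cb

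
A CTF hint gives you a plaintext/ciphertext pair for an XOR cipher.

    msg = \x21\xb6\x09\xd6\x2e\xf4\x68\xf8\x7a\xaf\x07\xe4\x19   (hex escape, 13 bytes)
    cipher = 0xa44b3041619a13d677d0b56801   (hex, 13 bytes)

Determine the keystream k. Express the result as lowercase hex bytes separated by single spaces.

Since cipher = msg ⊕ k, XORing both sides with msg gives k = msg ⊕ cipher.
21 xor a4 = 85
b6 xor 4b = fd
09 xor 30 = 39
d6 xor 41 = 97
2e xor 61 = 4f
f4 xor 9a = 6e
68 xor 13 = 7b
f8 xor d6 = 2e
7a xor 77 = 0d
af xor d0 = 7f
07 xor b5 = b2
e4 xor 68 = 8c
19 xor 01 = 18

85 fd 39 97 4f 6e 7b 2e 0d 7f b2 8c 18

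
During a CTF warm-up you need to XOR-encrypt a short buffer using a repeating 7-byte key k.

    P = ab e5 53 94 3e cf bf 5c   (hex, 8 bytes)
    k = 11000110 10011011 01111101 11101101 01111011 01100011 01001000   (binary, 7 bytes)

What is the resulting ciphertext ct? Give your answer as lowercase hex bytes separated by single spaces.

6d 7e 2e 79 45 ac f7 9a

The 7-byte key repeats, so the effective keystream is c6 9b 7d ed 7b 63 48 c6.
byte 0: 10101011 XOR 11000110 = 01101101
byte 1: 11100101 XOR 10011011 = 01111110
byte 2: 01010011 XOR 01111101 = 00101110
byte 3: 10010100 XOR 11101101 = 01111001
byte 4: 00111110 XOR 01111011 = 01000101
byte 5: 11001111 XOR 01100011 = 10101100
byte 6: 10111111 XOR 01001000 = 11110111
byte 7: 01011100 XOR 11000110 = 10011010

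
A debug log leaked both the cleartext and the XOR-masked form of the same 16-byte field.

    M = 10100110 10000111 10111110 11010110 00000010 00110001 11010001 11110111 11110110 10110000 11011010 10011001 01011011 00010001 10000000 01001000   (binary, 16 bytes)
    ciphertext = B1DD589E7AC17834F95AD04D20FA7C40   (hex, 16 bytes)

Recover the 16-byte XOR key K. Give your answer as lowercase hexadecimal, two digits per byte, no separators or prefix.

Since ciphertext = M ⊕ K, XORing both sides with M gives K = M ⊕ ciphertext.
byte 0: a6 ⊕ b1 = 17
byte 1: 87 ⊕ dd = 5a
byte 2: be ⊕ 58 = e6
byte 3: d6 ⊕ 9e = 48
byte 4: 02 ⊕ 7a = 78
byte 5: 31 ⊕ c1 = f0
byte 6: d1 ⊕ 78 = a9
byte 7: f7 ⊕ 34 = c3
byte 8: f6 ⊕ f9 = 0f
byte 9: b0 ⊕ 5a = ea
byte 10: da ⊕ d0 = 0a
byte 11: 99 ⊕ 4d = d4
byte 12: 5b ⊕ 20 = 7b
byte 13: 11 ⊕ fa = eb
byte 14: 80 ⊕ 7c = fc
byte 15: 48 ⊕ 40 = 08

175ae64878f0a9c30fea0ad47bebfc08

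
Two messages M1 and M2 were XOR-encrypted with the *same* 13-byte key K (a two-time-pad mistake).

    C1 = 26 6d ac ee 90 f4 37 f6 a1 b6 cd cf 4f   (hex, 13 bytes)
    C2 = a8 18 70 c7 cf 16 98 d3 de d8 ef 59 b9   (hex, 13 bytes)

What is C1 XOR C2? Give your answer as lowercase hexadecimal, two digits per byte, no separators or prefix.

8e75dc295fe2af257f6e2296f6

C1 ⊕ C2 = (M1 ⊕ K) ⊕ (M2 ⊕ K) = M1 ⊕ M2 — the shared key cancels under XOR.
00100110 ^ 10101000 = 10001110
01101101 ^ 00011000 = 01110101
10101100 ^ 01110000 = 11011100
11101110 ^ 11000111 = 00101001
10010000 ^ 11001111 = 01011111
11110100 ^ 00010110 = 11100010
00110111 ^ 10011000 = 10101111
11110110 ^ 11010011 = 00100101
10100001 ^ 11011110 = 01111111
10110110 ^ 11011000 = 01101110
11001101 ^ 11101111 = 00100010
11001111 ^ 01011001 = 10010110
01001111 ^ 10111001 = 11110110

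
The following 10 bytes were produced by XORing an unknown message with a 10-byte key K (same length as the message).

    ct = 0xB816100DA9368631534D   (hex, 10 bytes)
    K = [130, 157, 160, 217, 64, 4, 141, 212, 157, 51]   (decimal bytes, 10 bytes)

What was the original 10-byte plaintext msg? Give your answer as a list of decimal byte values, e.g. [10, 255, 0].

[58, 139, 176, 212, 233, 50, 11, 229, 206, 126]

XOR is its own inverse, so applying the key byte-wise gives the result directly.
b8 xor 82 = 3a
16 xor 9d = 8b
10 xor a0 = b0
0d xor d9 = d4
a9 xor 40 = e9
36 xor 04 = 32
86 xor 8d = 0b
31 xor d4 = e5
53 xor 9d = ce
4d xor 33 = 7e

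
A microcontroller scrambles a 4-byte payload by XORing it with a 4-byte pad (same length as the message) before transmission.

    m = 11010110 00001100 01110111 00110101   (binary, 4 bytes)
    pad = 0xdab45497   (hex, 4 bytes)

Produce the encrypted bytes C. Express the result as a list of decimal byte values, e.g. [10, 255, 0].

[12, 184, 35, 162]

byte 0: d6 XOR da = 0c
byte 1: 0c XOR b4 = b8
byte 2: 77 XOR 54 = 23
byte 3: 35 XOR 97 = a2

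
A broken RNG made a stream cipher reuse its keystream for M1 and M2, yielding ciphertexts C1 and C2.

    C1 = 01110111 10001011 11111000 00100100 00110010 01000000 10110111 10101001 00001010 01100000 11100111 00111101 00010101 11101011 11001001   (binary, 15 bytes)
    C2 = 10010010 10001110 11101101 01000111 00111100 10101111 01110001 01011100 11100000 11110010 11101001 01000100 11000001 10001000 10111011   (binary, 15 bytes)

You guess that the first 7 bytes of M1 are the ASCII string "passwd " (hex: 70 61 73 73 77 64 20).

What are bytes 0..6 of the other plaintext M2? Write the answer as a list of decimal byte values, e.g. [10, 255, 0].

[149, 100, 102, 16, 121, 139, 230]

First, C1 ⊕ C2 = (M1 ⊕ K) ⊕ (M2 ⊕ K) = M1 ⊕ M2, so the key drops out. Then M2 = (M1 ⊕ M2) ⊕ M1 over the first 7 bytes.
byte 0: (77 xor 92) xor 70 = e5 xor 70 = 95
byte 1: (8b xor 8e) xor 61 = 05 xor 61 = 64
byte 2: (f8 xor ed) xor 73 = 15 xor 73 = 66
byte 3: (24 xor 47) xor 73 = 63 xor 73 = 10
byte 4: (32 xor 3c) xor 77 = 0e xor 77 = 79
byte 5: (40 xor af) xor 64 = ef xor 64 = 8b
byte 6: (b7 xor 71) xor 20 = c6 xor 20 = e6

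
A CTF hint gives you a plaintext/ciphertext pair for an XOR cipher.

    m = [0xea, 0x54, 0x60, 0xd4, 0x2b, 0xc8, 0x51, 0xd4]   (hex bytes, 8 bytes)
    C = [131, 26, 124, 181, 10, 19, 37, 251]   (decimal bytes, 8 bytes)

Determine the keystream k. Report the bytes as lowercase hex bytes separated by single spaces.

69 4e 1c 61 21 db 74 2f

Since C = m ⊕ k, XORing both sides with m gives k = m ⊕ C.
byte 0: ea ⊕ 83 = 69
byte 1: 54 ⊕ 1a = 4e
byte 2: 60 ⊕ 7c = 1c
byte 3: d4 ⊕ b5 = 61
byte 4: 2b ⊕ 0a = 21
byte 5: c8 ⊕ 13 = db
byte 6: 51 ⊕ 25 = 74
byte 7: d4 ⊕ fb = 2f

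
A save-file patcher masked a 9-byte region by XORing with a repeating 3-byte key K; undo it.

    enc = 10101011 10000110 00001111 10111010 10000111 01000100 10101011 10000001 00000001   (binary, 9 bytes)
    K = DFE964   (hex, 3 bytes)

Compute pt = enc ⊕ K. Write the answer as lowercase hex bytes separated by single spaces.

74 6f 6b 65 6e 20 74 68 65

The 3-byte key repeats, so the effective keystream is df e9 64 df e9 64 df e9 64.
byte 0: 10101011 ⊕ 11011111 = 01110100
byte 1: 10000110 ⊕ 11101001 = 01101111
byte 2: 00001111 ⊕ 01100100 = 01101011
byte 3: 10111010 ⊕ 11011111 = 01100101
byte 4: 10000111 ⊕ 11101001 = 01101110
byte 5: 01000100 ⊕ 01100100 = 00100000
byte 6: 10101011 ⊕ 11011111 = 01110100
byte 7: 10000001 ⊕ 11101001 = 01101000
byte 8: 00000001 ⊕ 01100100 = 01100101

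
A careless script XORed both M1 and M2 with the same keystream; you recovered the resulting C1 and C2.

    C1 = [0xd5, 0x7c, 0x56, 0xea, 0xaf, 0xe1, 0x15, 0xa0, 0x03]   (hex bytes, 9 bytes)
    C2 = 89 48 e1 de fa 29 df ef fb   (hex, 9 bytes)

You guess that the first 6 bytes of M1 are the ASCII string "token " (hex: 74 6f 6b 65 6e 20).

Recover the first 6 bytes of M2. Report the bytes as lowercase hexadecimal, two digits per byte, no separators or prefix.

285bdc513be8

First, C1 ⊕ C2 = (M1 ⊕ K) ⊕ (M2 ⊕ K) = M1 ⊕ M2, so the key drops out. Then M2 = (M1 ⊕ M2) ⊕ M1 over the first 6 bytes.
byte 0: (d5 ^ 89) ^ 74 = 5c ^ 74 = 28
byte 1: (7c ^ 48) ^ 6f = 34 ^ 6f = 5b
byte 2: (56 ^ e1) ^ 6b = b7 ^ 6b = dc
byte 3: (ea ^ de) ^ 65 = 34 ^ 65 = 51
byte 4: (af ^ fa) ^ 6e = 55 ^ 6e = 3b
byte 5: (e1 ^ 29) ^ 20 = c8 ^ 20 = e8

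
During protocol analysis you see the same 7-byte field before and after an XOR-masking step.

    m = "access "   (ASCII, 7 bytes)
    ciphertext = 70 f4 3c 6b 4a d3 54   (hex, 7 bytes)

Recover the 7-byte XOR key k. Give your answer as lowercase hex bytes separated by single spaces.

11 97 5f 0e 39 a0 74

Since ciphertext = m ⊕ k, XORing both sides with m gives k = m ⊕ ciphertext.
 97 xor 112 =  17
 99 xor 244 = 151
 99 xor  60 =  95
101 xor 107 =  14
115 xor  74 =  57
115 xor 211 = 160
 32 xor  84 = 116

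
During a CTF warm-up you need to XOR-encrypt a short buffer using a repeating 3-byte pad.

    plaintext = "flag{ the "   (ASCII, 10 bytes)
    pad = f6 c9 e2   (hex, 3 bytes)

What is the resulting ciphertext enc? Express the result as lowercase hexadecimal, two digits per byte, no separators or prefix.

90a58391b2c282a187d6

The 3-byte key repeats, so the effective keystream is f6 c9 e2 f6 c9 e2 f6 c9 e2 f6.
byte 0: 102 ⊕ 246 = 144
byte 1: 108 ⊕ 201 = 165
byte 2:  97 ⊕ 226 = 131
byte 3: 103 ⊕ 246 = 145
byte 4: 123 ⊕ 201 = 178
byte 5:  32 ⊕ 226 = 194
byte 6: 116 ⊕ 246 = 130
byte 7: 104 ⊕ 201 = 161
byte 8: 101 ⊕ 226 = 135
byte 9:  32 ⊕ 246 = 214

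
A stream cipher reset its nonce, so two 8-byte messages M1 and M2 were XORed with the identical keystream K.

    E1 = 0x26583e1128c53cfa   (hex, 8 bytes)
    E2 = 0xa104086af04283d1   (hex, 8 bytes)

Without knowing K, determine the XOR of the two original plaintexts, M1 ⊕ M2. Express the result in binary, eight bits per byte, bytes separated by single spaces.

E1 ⊕ E2 = (M1 ⊕ K) ⊕ (M2 ⊕ K) = M1 ⊕ M2 — the shared key cancels under XOR.
byte 0: 00100110 ^ 10100001 = 10000111
byte 1: 01011000 ^ 00000100 = 01011100
byte 2: 00111110 ^ 00001000 = 00110110
byte 3: 00010001 ^ 01101010 = 01111011
byte 4: 00101000 ^ 11110000 = 11011000
byte 5: 11000101 ^ 01000010 = 10000111
byte 6: 00111100 ^ 10000011 = 10111111
byte 7: 11111010 ^ 11010001 = 00101011

10000111 01011100 00110110 01111011 11011000 10000111 10111111 00101011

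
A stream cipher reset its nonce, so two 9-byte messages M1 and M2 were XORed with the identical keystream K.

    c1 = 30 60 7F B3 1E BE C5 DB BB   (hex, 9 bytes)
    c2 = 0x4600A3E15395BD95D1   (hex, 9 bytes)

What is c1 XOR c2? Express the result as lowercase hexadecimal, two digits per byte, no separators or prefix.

c1 ⊕ c2 = (M1 ⊕ K) ⊕ (M2 ⊕ K) = M1 ⊕ M2 — the shared key cancels under XOR.
byte 0: 30 xor 46 = 76
byte 1: 60 xor 00 = 60
byte 2: 7f xor a3 = dc
byte 3: b3 xor e1 = 52
byte 4: 1e xor 53 = 4d
byte 5: be xor 95 = 2b
byte 6: c5 xor bd = 78
byte 7: db xor 95 = 4e
byte 8: bb xor d1 = 6a

7660dc524d2b784e6a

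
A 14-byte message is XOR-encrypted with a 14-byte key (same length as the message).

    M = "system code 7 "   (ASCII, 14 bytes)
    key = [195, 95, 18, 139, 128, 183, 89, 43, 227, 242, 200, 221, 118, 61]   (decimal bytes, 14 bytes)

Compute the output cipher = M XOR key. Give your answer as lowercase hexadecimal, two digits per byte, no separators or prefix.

73 xor c3 = b0
79 xor 5f = 26
73 xor 12 = 61
74 xor 8b = ff
65 xor 80 = e5
6d xor b7 = da
20 xor 59 = 79
63 xor 2b = 48
6f xor e3 = 8c
64 xor f2 = 96
65 xor c8 = ad
20 xor dd = fd
37 xor 76 = 41
20 xor 3d = 1d

b02661ffe5da79488c96adfd411d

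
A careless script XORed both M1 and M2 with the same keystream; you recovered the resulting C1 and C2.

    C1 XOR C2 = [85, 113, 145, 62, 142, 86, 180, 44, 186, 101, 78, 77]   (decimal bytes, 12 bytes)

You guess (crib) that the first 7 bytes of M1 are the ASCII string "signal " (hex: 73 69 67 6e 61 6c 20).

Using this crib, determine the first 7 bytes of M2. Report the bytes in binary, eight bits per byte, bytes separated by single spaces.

00100110 00011000 11110110 01010000 11101111 00111010 10010100

Since C1 ⊕ C2 = M1 ⊕ M2, XORing with the guessed M1 bytes yields the corresponding M2 bytes: M2 = (C1 ⊕ C2) ⊕ M1.
55 xor 73 = 26
71 xor 69 = 18
91 xor 67 = f6
3e xor 6e = 50
8e xor 61 = ef
56 xor 6c = 3a
b4 xor 20 = 94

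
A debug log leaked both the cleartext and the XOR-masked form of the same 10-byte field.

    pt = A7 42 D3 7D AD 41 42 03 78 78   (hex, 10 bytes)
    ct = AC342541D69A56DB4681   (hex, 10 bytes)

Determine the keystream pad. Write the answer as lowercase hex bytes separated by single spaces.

Since ct = pt ⊕ pad, XORing both sides with pt gives pad = pt ⊕ ct.
byte 0: a7 XOR ac = 0b
byte 1: 42 XOR 34 = 76
byte 2: d3 XOR 25 = f6
byte 3: 7d XOR 41 = 3c
byte 4: ad XOR d6 = 7b
byte 5: 41 XOR 9a = db
byte 6: 42 XOR 56 = 14
byte 7: 03 XOR db = d8
byte 8: 78 XOR 46 = 3e
byte 9: 78 XOR 81 = f9

0b 76 f6 3c 7b db 14 d8 3e f9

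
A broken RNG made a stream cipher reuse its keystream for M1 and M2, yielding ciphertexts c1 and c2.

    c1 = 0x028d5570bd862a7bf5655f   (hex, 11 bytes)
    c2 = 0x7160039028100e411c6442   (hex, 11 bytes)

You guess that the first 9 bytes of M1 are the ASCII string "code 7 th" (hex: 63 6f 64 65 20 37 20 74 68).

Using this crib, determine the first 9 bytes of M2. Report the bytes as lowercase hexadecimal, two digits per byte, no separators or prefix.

First, c1 ⊕ c2 = (M1 ⊕ K) ⊕ (M2 ⊕ K) = M1 ⊕ M2, so the key drops out. Then M2 = (M1 ⊕ M2) ⊕ M1 over the first 9 bytes.
byte 0: (02 ⊕ 71) ⊕ 63 = 73 ⊕ 63 = 10
byte 1: (8d ⊕ 60) ⊕ 6f = ed ⊕ 6f = 82
byte 2: (55 ⊕ 03) ⊕ 64 = 56 ⊕ 64 = 32
byte 3: (70 ⊕ 90) ⊕ 65 = e0 ⊕ 65 = 85
byte 4: (bd ⊕ 28) ⊕ 20 = 95 ⊕ 20 = b5
byte 5: (86 ⊕ 10) ⊕ 37 = 96 ⊕ 37 = a1
byte 6: (2a ⊕ 0e) ⊕ 20 = 24 ⊕ 20 = 04
byte 7: (7b ⊕ 41) ⊕ 74 = 3a ⊕ 74 = 4e
byte 8: (f5 ⊕ 1c) ⊕ 68 = e9 ⊕ 68 = 81

10823285b5a1044e81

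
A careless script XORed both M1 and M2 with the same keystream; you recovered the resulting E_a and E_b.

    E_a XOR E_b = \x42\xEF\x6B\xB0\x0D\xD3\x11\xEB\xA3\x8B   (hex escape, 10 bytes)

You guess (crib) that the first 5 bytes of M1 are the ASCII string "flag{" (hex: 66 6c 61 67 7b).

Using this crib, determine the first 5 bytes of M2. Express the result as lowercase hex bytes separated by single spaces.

Since E_a ⊕ E_b = M1 ⊕ M2, XORing with the guessed M1 bytes yields the corresponding M2 bytes: M2 = (E_a ⊕ E_b) ⊕ M1.
42 ^ 66 = 24
ef ^ 6c = 83
6b ^ 61 = 0a
b0 ^ 67 = d7
0d ^ 7b = 76

24 83 0a d7 76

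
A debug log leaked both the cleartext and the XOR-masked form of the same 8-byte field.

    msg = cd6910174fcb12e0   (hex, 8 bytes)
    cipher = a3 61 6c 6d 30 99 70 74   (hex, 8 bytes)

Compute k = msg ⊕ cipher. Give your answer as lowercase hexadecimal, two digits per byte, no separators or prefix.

Since cipher = msg ⊕ k, XORing both sides with msg gives k = msg ⊕ cipher.
11001101 ^ 10100011 = 01101110
01101001 ^ 01100001 = 00001000
00010000 ^ 01101100 = 01111100
00010111 ^ 01101101 = 01111010
01001111 ^ 00110000 = 01111111
11001011 ^ 10011001 = 01010010
00010010 ^ 01110000 = 01100010
11100000 ^ 01110100 = 10010100

6e087c7a7f526294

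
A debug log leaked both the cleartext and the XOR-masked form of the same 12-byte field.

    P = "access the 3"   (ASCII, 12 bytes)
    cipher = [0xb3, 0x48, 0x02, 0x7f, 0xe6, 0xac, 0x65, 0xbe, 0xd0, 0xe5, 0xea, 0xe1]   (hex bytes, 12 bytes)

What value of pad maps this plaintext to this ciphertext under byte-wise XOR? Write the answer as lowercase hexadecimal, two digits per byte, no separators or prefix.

d22b611a95df45cab880cad2

Since cipher = P ⊕ pad, XORing both sides with P gives pad = P ⊕ cipher.
61 ⊕ b3 = d2
63 ⊕ 48 = 2b
63 ⊕ 02 = 61
65 ⊕ 7f = 1a
73 ⊕ e6 = 95
73 ⊕ ac = df
20 ⊕ 65 = 45
74 ⊕ be = ca
68 ⊕ d0 = b8
65 ⊕ e5 = 80
20 ⊕ ea = ca
33 ⊕ e1 = d2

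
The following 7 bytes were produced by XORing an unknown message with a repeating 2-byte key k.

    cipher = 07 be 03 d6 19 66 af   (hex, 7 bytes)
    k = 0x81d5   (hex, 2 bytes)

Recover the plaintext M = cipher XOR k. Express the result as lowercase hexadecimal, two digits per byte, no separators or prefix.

866b820398b32e

The 2-byte key repeats, so the effective keystream is 81 d5 81 d5 81 d5 81.
byte 0: 07 ⊕ 81 = 86
byte 1: be ⊕ d5 = 6b
byte 2: 03 ⊕ 81 = 82
byte 3: d6 ⊕ d5 = 03
byte 4: 19 ⊕ 81 = 98
byte 5: 66 ⊕ d5 = b3
byte 6: af ⊕ 81 = 2e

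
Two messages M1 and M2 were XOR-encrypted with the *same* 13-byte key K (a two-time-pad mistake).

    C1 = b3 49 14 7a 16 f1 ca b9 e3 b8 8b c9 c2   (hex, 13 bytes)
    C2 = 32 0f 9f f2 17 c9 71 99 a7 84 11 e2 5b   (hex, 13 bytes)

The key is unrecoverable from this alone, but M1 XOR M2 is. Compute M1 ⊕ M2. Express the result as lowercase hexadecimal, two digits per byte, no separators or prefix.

C1 ⊕ C2 = (M1 ⊕ K) ⊕ (M2 ⊕ K) = M1 ⊕ M2 — the shared key cancels under XOR.
byte 0: 10110011 xor 00110010 = 10000001
byte 1: 01001001 xor 00001111 = 01000110
byte 2: 00010100 xor 10011111 = 10001011
byte 3: 01111010 xor 11110010 = 10001000
byte 4: 00010110 xor 00010111 = 00000001
byte 5: 11110001 xor 11001001 = 00111000
byte 6: 11001010 xor 01110001 = 10111011
byte 7: 10111001 xor 10011001 = 00100000
byte 8: 11100011 xor 10100111 = 01000100
byte 9: 10111000 xor 10000100 = 00111100
byte 10: 10001011 xor 00010001 = 10011010
byte 11: 11001001 xor 11100010 = 00101011
byte 12: 11000010 xor 01011011 = 10011001

81468b880138bb20443c9a2b99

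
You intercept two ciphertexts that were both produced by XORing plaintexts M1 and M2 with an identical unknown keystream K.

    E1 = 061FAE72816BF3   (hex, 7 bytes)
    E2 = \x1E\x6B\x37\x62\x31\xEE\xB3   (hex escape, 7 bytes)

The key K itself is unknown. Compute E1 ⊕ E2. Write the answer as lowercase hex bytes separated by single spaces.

18 74 99 10 b0 85 40

E1 ⊕ E2 = (M1 ⊕ K) ⊕ (M2 ⊕ K) = M1 ⊕ M2 — the shared key cancels under XOR.
byte 0: 06 xor 1e = 18
byte 1: 1f xor 6b = 74
byte 2: ae xor 37 = 99
byte 3: 72 xor 62 = 10
byte 4: 81 xor 31 = b0
byte 5: 6b xor ee = 85
byte 6: f3 xor b3 = 40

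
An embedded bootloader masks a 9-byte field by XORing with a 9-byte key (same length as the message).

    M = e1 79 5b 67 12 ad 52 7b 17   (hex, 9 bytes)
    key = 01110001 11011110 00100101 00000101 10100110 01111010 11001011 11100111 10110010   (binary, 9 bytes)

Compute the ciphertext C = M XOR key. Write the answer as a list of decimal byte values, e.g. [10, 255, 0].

e1 ⊕ 71 = 90
79 ⊕ de = a7
5b ⊕ 25 = 7e
67 ⊕ 05 = 62
12 ⊕ a6 = b4
ad ⊕ 7a = d7
52 ⊕ cb = 99
7b ⊕ e7 = 9c
17 ⊕ b2 = a5

[144, 167, 126, 98, 180, 215, 153, 156, 165]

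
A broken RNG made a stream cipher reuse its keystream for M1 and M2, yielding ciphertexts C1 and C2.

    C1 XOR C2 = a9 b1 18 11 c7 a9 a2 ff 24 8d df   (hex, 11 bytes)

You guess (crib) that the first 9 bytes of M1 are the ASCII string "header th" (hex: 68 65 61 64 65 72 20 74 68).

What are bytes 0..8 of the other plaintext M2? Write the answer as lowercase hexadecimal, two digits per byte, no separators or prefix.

Since C1 ⊕ C2 = M1 ⊕ M2, XORing with the guessed M1 bytes yields the corresponding M2 bytes: M2 = (C1 ⊕ C2) ⊕ M1.
byte 0: a9 ^ 68 = c1
byte 1: b1 ^ 65 = d4
byte 2: 18 ^ 61 = 79
byte 3: 11 ^ 64 = 75
byte 4: c7 ^ 65 = a2
byte 5: a9 ^ 72 = db
byte 6: a2 ^ 20 = 82
byte 7: ff ^ 74 = 8b
byte 8: 24 ^ 68 = 4c

c1d47975a2db828b4c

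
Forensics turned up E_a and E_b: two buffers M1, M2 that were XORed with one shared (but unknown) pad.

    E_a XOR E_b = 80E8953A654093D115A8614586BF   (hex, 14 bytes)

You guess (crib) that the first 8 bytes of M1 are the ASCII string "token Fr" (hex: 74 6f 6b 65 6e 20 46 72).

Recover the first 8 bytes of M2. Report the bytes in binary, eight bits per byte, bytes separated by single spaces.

11110100 10000111 11111110 01011111 00001011 01100000 11010101 10100011

Since E_a ⊕ E_b = M1 ⊕ M2, XORing with the guessed M1 bytes yields the corresponding M2 bytes: M2 = (E_a ⊕ E_b) ⊕ M1.
80 ⊕ 74 = f4
e8 ⊕ 6f = 87
95 ⊕ 6b = fe
3a ⊕ 65 = 5f
65 ⊕ 6e = 0b
40 ⊕ 20 = 60
93 ⊕ 46 = d5
d1 ⊕ 72 = a3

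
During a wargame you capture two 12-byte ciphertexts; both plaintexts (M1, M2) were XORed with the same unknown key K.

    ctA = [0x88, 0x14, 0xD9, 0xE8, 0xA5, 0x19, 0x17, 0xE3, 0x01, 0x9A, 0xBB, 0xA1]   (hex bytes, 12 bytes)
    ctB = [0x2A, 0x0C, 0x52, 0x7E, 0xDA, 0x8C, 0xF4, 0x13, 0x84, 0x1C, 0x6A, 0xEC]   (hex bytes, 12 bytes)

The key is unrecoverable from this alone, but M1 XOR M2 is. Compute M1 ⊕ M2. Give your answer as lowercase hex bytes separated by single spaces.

ctA ⊕ ctB = (M1 ⊕ K) ⊕ (M2 ⊕ K) = M1 ⊕ M2 — the shared key cancels under XOR.
byte 0: 88 ⊕ 2a = a2
byte 1: 14 ⊕ 0c = 18
byte 2: d9 ⊕ 52 = 8b
byte 3: e8 ⊕ 7e = 96
byte 4: a5 ⊕ da = 7f
byte 5: 19 ⊕ 8c = 95
byte 6: 17 ⊕ f4 = e3
byte 7: e3 ⊕ 13 = f0
byte 8: 01 ⊕ 84 = 85
byte 9: 9a ⊕ 1c = 86
byte 10: bb ⊕ 6a = d1
byte 11: a1 ⊕ ec = 4d

a2 18 8b 96 7f 95 e3 f0 85 86 d1 4d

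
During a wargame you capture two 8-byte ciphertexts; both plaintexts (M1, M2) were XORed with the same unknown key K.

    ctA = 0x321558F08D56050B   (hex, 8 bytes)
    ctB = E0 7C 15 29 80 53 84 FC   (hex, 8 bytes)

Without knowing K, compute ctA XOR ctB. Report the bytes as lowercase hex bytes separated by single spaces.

ctA ⊕ ctB = (M1 ⊕ K) ⊕ (M2 ⊕ K) = M1 ⊕ M2 — the shared key cancels under XOR.
32 xor e0 = d2
15 xor 7c = 69
58 xor 15 = 4d
f0 xor 29 = d9
8d xor 80 = 0d
56 xor 53 = 05
05 xor 84 = 81
0b xor fc = f7

d2 69 4d d9 0d 05 81 f7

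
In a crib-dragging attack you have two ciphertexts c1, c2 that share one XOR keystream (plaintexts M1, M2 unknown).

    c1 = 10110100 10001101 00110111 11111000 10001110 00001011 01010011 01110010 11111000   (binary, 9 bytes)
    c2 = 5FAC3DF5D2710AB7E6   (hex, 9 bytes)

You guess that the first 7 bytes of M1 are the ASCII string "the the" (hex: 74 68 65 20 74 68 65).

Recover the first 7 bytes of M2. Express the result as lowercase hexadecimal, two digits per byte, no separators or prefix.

9f496f2d28123c

First, c1 ⊕ c2 = (M1 ⊕ K) ⊕ (M2 ⊕ K) = M1 ⊕ M2, so the key drops out. Then M2 = (M1 ⊕ M2) ⊕ M1 over the first 7 bytes.
byte 0: (b4 xor 5f) xor 74 = eb xor 74 = 9f
byte 1: (8d xor ac) xor 68 = 21 xor 68 = 49
byte 2: (37 xor 3d) xor 65 = 0a xor 65 = 6f
byte 3: (f8 xor f5) xor 20 = 0d xor 20 = 2d
byte 4: (8e xor d2) xor 74 = 5c xor 74 = 28
byte 5: (0b xor 71) xor 68 = 7a xor 68 = 12
byte 6: (53 xor 0a) xor 65 = 59 xor 65 = 3c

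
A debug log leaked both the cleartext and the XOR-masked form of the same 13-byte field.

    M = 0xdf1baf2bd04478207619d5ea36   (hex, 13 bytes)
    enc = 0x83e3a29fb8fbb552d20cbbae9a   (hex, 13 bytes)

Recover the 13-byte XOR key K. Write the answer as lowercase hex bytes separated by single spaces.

5c f8 0d b4 68 bf cd 72 a4 15 6e 44 ac

Since enc = M ⊕ K, XORing both sides with M gives K = M ⊕ enc.
df ^ 83 = 5c
1b ^ e3 = f8
af ^ a2 = 0d
2b ^ 9f = b4
d0 ^ b8 = 68
44 ^ fb = bf
78 ^ b5 = cd
20 ^ 52 = 72
76 ^ d2 = a4
19 ^ 0c = 15
d5 ^ bb = 6e
ea ^ ae = 44
36 ^ 9a = ac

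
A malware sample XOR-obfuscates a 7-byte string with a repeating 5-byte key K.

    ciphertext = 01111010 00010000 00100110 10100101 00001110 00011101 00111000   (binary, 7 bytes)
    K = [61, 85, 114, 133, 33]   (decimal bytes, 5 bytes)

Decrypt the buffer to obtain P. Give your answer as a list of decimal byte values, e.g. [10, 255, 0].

[71, 69, 84, 32, 47, 32, 109]

The 5-byte key repeats, so the effective keystream is 3d 55 72 85 21 3d 55.
byte 0: 122 ⊕  61 =  71
byte 1:  16 ⊕  85 =  69
byte 2:  38 ⊕ 114 =  84
byte 3: 165 ⊕ 133 =  32
byte 4:  14 ⊕  33 =  47
byte 5:  29 ⊕  61 =  32
byte 6:  56 ⊕  85 = 109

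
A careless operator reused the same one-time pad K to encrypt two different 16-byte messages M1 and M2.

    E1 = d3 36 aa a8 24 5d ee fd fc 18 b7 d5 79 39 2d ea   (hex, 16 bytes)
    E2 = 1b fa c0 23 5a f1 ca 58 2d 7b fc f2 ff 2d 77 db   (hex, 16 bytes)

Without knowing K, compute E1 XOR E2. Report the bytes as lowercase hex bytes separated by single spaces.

c8 cc 6a 8b 7e ac 24 a5 d1 63 4b 27 86 14 5a 31

E1 ⊕ E2 = (M1 ⊕ K) ⊕ (M2 ⊕ K) = M1 ⊕ M2 — the shared key cancels under XOR.
11010011 XOR 00011011 = 11001000
00110110 XOR 11111010 = 11001100
10101010 XOR 11000000 = 01101010
10101000 XOR 00100011 = 10001011
00100100 XOR 01011010 = 01111110
01011101 XOR 11110001 = 10101100
11101110 XOR 11001010 = 00100100
11111101 XOR 01011000 = 10100101
11111100 XOR 00101101 = 11010001
00011000 XOR 01111011 = 01100011
10110111 XOR 11111100 = 01001011
11010101 XOR 11110010 = 00100111
01111001 XOR 11111111 = 10000110
00111001 XOR 00101101 = 00010100
00101101 XOR 01110111 = 01011010
11101010 XOR 11011011 = 00110001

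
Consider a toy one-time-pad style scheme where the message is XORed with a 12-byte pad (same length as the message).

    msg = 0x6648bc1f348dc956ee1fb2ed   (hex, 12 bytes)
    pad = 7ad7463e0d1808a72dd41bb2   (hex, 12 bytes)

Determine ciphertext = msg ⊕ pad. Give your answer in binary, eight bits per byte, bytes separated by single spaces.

XOR is its own inverse, so applying the key byte-wise gives the result directly.
102 ⊕ 122 =  28
 72 ⊕ 215 = 159
188 ⊕  70 = 250
 31 ⊕  62 =  33
 52 ⊕  13 =  57
141 ⊕  24 = 149
201 ⊕   8 = 193
 86 ⊕ 167 = 241
238 ⊕  45 = 195
 31 ⊕ 212 = 203
178 ⊕  27 = 169
237 ⊕ 178 =  95

00011100 10011111 11111010 00100001 00111001 10010101 11000001 11110001 11000011 11001011 10101001 01011111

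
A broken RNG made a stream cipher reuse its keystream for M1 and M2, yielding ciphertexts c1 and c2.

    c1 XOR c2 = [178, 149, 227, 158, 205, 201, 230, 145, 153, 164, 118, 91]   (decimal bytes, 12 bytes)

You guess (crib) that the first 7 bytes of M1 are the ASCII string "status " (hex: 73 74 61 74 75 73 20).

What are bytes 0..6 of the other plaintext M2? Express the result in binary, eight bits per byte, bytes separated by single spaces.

11000001 11100001 10000010 11101010 10111000 10111010 11000110

Since c1 ⊕ c2 = M1 ⊕ M2, XORing with the guessed M1 bytes yields the corresponding M2 bytes: M2 = (c1 ⊕ c2) ⊕ M1.
byte 0: 178 XOR 115 = 193
byte 1: 149 XOR 116 = 225
byte 2: 227 XOR  97 = 130
byte 3: 158 XOR 116 = 234
byte 4: 205 XOR 117 = 184
byte 5: 201 XOR 115 = 186
byte 6: 230 XOR  32 = 198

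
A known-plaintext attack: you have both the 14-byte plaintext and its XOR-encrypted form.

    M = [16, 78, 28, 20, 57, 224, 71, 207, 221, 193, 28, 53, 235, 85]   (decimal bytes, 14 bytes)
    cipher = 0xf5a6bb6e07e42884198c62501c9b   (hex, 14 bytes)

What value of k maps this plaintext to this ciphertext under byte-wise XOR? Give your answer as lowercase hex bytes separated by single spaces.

e5 e8 a7 7a 3e 04 6f 4b c4 4d 7e 65 f7 ce

Since cipher = M ⊕ k, XORing both sides with M gives k = M ⊕ cipher.
00010000 XOR 11110101 = 11100101
01001110 XOR 10100110 = 11101000
00011100 XOR 10111011 = 10100111
00010100 XOR 01101110 = 01111010
00111001 XOR 00000111 = 00111110
11100000 XOR 11100100 = 00000100
01000111 XOR 00101000 = 01101111
11001111 XOR 10000100 = 01001011
11011101 XOR 00011001 = 11000100
11000001 XOR 10001100 = 01001101
00011100 XOR 01100010 = 01111110
00110101 XOR 01010000 = 01100101
11101011 XOR 00011100 = 11110111
01010101 XOR 10011011 = 11001110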